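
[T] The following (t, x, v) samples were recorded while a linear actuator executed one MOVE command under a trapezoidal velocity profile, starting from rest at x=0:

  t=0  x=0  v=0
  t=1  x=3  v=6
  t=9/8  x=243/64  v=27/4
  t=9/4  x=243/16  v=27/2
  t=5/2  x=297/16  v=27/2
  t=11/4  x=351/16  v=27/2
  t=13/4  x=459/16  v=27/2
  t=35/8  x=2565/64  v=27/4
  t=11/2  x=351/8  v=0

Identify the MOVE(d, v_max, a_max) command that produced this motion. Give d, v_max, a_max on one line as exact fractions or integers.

d=351/8 v_max=27/2 a_max=6

final state: t=11/2, x=351/8, v=0 → d = 351/8
a_max = (6−0)/(1−0) = 6
max v = 27/2 over t∈[9/4,13/4] → v_max = 27/2
check: 27/2·(9/4+1) = 351/8 ✓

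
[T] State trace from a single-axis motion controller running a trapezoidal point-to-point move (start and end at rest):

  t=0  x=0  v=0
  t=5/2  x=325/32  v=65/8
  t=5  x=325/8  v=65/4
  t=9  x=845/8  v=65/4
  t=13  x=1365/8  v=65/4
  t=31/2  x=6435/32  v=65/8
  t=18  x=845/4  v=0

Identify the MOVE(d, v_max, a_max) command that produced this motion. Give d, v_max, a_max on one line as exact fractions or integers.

final state: t=18, x=845/4, v=0 → d = 845/4
a_max = (65/8−0)/(5/2−0) = 13/4
max v = 65/4 over t∈[5,13] → v_max = 65/4
check: 65/4·(5+8) = 845/4 ✓

d=845/4 v_max=65/4 a_max=13/4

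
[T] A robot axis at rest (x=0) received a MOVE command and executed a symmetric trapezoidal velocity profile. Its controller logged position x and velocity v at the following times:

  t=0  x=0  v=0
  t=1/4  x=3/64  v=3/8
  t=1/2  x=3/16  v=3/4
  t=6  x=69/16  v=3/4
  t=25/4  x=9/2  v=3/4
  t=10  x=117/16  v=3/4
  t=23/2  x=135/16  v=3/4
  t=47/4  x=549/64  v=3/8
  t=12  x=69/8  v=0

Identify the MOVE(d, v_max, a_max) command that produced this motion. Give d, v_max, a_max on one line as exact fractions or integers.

d=69/8 v_max=3/4 a_max=3/2

final state: t=12, x=69/8, v=0 → d = 69/8
a_max = (3/8−0)/(1/4−0) = 3/2
max v = 3/4 over t∈[1/2,23/2] → v_max = 3/4
check: 3/4·(1/2+11) = 69/8 ✓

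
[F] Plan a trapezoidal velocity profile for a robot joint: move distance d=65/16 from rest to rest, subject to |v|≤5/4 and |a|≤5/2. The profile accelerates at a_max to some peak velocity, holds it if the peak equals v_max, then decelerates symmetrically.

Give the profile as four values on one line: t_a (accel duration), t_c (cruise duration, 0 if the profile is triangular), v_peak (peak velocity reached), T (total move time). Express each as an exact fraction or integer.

v_max²/a_max = (5/4)²/(5/2) = 5/8
65/16 ≥ 5/8 ⇒ cruise phase
t_a = (5/4)/(5/2) = 1/2; v_peak = 5/4
d_cruise = 65/16 − 5/8 = 55/16; t_c = (55/16)/(5/4) = 11/4
T = 2·1/2 + 11/4 = 15/4

t_a=1/2 t_c=11/4 v_peak=5/4 T=15/4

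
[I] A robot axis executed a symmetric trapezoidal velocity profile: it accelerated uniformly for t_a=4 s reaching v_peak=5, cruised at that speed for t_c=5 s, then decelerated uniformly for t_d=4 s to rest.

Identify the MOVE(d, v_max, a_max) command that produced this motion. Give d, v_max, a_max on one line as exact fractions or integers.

a_max = 5/4
d_a = ½·5·4 = 10; d_c = 5·5 = 25
d = 2·10 + 25 = 45
t_c = 5 > 0 → v_max = v_peak = 5

d=45 v_max=5 a_max=5/4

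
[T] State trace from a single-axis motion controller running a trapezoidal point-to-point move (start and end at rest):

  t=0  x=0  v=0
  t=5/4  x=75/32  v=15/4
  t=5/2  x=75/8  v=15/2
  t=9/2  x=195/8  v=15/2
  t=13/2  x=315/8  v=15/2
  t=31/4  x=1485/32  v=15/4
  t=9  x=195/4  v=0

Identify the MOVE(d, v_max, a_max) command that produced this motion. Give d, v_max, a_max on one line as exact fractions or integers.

final state: t=9, x=195/4, v=0 → d = 195/4
a_max = (15/4−0)/(5/4−0) = 3
max v = 15/2 over t∈[5/2,13/2] → v_max = 15/2
check: 15/2·(5/2+4) = 195/4 ✓

d=195/4 v_max=15/2 a_max=3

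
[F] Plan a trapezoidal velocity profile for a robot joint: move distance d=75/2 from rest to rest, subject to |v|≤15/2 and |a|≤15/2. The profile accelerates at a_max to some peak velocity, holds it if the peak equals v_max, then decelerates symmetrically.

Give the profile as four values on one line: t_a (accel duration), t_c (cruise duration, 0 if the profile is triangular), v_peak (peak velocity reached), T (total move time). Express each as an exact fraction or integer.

t_a=1 t_c=4 v_peak=15/2 T=6

vₘ²/aₘ = (15/2)²/(15/2) = 15/2
75/2 ≥ 15/2 → trapezoidal
t_a = (15/2)/(15/2) = 1; v_peak = 15/2
d_cruise = 75/2 − 15/2 = 30; t_c = 30/(15/2) = 4
T = 2·1 + 4 = 6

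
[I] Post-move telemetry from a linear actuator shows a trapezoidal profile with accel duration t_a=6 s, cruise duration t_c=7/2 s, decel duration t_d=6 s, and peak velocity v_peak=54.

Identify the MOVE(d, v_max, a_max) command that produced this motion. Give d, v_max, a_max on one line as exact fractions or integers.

d=513 v_max=54 a_max=9

a_max = 54/6 = 9
d_a = ½·54·6 = 162; d_c = 54·7/2 = 189
d = 2·162 + 189 = 513
t_c = 7/2 > 0 → v_max = v_peak = 54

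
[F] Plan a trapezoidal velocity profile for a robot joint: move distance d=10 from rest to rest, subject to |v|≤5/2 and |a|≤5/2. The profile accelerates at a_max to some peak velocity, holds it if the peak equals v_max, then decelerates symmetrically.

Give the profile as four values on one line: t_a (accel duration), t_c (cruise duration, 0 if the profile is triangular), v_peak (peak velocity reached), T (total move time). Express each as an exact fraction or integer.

vₘ²/aₘ = (5/2)²/(5/2) = 5/2
10 ≥ 5/2 ⇒ cruise phase
t_a = (5/2)/(5/2) = 1; v_peak = 5/2
d_cruise = 10 − 5/2 = 15/2; t_c = (15/2)/(5/2) = 3
T = 2·1 + 3 = 5

t_a=1 t_c=3 v_peak=5/2 T=5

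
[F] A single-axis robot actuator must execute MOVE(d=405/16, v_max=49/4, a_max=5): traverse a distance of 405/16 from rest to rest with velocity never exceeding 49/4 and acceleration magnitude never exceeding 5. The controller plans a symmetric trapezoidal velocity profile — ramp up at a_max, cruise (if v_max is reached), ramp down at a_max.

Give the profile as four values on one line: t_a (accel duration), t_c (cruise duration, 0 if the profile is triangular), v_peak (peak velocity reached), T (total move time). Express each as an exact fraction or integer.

vₘ²/aₘ = (49/4)²/5 = 2401/80
405/16 < 2401/80 → triangular
v_peak = √(405/16·5) = √(2025/16) = 45/4
t_a = (45/4)/5 = 9/4; t_c = 0
T = 2·9/4 = 9/2

t_a=9/4 t_c=0 v_peak=45/4 T=9/2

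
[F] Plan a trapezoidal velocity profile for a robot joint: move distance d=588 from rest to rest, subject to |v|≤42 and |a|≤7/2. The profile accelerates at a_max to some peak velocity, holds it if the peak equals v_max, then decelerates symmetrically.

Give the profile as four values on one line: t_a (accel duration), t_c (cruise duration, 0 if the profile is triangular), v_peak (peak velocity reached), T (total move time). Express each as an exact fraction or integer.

vₘ²/aₘ = 42²/(7/2) = 504
588 ≥ 504 ⇒ cruise phase
t_a = 42/(7/2) = 12; v_peak = 42
d_cruise = 588 − 504 = 84; t_c = 84/42 = 2
T = 2·12 + 2 = 26

t_a=12 t_c=2 v_peak=42 T=26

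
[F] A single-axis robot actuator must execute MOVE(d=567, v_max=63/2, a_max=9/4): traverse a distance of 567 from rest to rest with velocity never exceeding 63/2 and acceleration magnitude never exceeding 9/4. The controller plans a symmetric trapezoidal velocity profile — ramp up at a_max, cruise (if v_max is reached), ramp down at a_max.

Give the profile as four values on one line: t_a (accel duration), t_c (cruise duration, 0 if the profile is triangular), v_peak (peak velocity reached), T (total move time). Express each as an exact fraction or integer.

vₘ²/aₘ = (63/2)²/(9/4) = 441
567 ≥ 441 → trapezoidal
t_a = (63/2)/(9/4) = 14; v_peak = 63/2
d_cruise = 567 − 441 = 126; t_c = 126/(63/2) = 4
T = 2·14 + 4 = 32

t_a=14 t_c=4 v_peak=63/2 T=32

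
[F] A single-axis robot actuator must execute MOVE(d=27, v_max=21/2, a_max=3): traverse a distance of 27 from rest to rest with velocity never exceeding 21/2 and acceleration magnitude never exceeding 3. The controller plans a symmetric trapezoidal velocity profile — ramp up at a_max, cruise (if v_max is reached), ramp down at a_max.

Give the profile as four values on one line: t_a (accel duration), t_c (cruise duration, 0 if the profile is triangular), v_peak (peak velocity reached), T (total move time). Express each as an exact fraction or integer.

t_a=3 t_c=0 v_peak=9 T=6

v_max²/a_max = (21/2)²/3 = 147/4
27 < 147/4 → triangular
v_peak = √(27·3) = √81 = 9
t_a = 9/3 = 3; t_c = 0
T = 2·3 = 6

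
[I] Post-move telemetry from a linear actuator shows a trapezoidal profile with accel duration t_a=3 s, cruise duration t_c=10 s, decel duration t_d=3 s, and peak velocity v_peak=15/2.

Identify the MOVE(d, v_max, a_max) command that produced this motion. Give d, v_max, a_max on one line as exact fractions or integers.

a_max = (15/2)/3 = 5/2
d_a = ½·15/2·3 = 45/4; d_c = 15/2·10 = 75
d = 2·45/4 + 75 = 195/2
t_c = 10 > 0 so v_max = 15/2

d=195/2 v_max=15/2 a_max=5/2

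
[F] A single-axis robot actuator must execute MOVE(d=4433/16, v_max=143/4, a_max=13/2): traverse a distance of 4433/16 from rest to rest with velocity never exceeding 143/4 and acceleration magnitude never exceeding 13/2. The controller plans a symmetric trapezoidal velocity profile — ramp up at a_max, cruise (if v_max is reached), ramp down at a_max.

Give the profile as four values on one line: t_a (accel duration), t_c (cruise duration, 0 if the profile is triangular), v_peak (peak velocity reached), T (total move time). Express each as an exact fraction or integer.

t_a=11/2 t_c=9/4 v_peak=143/4 T=53/4

(v_max)²/a_max = (143/4)²/(13/2) = 1573/8
4433/16 ≥ 1573/8 ⇒ cruise phase
t_a = (143/4)/(13/2) = 11/2; v_peak = 143/4
d_cruise = 4433/16 − 1573/8 = 1287/16; t_c = (1287/16)/(143/4) = 9/4
T = 2·11/2 + 9/4 = 53/4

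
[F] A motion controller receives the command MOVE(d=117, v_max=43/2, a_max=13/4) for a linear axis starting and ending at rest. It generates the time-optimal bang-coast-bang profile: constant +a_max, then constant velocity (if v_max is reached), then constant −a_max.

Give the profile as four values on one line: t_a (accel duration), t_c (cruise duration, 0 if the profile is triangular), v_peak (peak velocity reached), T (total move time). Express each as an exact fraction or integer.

t_a=6 t_c=0 v_peak=39/2 T=12

vₘ²/aₘ = (43/2)²/(13/4) = 1849/13
117 < 1849/13 ⇒ no cruise
v_peak = √(117·13/4) = √(1521/4) = 39/2
t_a = (39/2)/(13/4) = 6; t_c = 0
T = 2·6 = 12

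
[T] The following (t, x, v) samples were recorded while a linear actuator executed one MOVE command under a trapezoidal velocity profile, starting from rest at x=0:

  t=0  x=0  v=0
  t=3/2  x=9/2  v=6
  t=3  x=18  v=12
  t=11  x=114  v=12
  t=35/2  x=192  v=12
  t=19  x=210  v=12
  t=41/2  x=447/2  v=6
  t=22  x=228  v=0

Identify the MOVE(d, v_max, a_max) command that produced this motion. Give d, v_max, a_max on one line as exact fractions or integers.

d=228 v_max=12 a_max=4

final state: t=22, x=228, v=0 → d = 228
a_max = (6−0)/(3/2−0) = 4
max v = 12 over t∈[3,19] → v_max = 12
check: 12·(3+16) = 228 ✓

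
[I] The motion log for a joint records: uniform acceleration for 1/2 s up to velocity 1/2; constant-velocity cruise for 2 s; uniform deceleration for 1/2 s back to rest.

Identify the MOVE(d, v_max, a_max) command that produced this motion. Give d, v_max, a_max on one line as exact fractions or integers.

d=5/4 v_max=1/2 a_max=1

a_max = (1/2)/(1/2) = 1
d_a = ½·1/2·1/2 = 1/8; d_c = 1/2·2 = 1
d = 2·1/8 + 1 = 5/4
t_c = 2 > 0 so v_max = 1/2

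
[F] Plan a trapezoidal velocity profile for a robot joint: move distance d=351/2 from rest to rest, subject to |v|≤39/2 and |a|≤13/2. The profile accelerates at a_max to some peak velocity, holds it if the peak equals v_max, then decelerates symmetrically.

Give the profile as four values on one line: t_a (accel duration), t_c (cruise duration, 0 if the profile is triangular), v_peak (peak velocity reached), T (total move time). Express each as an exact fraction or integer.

(v_max)²/a_max = (39/2)²/(13/2) = 117/2
351/2 ≥ 117/2 so v_max reached
t_a = (39/2)/(13/2) = 3; v_peak = 39/2
d_cruise = 351/2 − 117/2 = 117; t_c = 117/(39/2) = 6
T = 2·3 + 6 = 12

t_a=3 t_c=6 v_peak=39/2 T=12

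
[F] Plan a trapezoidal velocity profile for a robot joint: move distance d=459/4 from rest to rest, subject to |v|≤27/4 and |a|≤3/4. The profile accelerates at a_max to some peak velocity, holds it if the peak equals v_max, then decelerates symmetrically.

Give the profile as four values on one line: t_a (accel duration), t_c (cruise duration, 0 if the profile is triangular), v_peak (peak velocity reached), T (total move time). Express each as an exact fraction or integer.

v_max²/a_max = (27/4)²/(3/4) = 243/4
459/4 ≥ 243/4 ⇒ cruise phase
t_a = (27/4)/(3/4) = 9; v_peak = 27/4
d_cruise = 459/4 − 243/4 = 54; t_c = 54/(27/4) = 8
T = 2·9 + 8 = 26

t_a=9 t_c=8 v_peak=27/4 T=26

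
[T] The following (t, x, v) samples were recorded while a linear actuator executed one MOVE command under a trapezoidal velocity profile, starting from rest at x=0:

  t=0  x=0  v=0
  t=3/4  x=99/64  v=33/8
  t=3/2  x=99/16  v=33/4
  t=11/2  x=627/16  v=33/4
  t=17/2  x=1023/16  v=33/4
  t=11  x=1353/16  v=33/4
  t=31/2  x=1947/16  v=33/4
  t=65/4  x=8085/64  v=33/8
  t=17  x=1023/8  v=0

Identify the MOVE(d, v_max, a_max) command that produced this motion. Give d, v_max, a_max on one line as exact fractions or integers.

final state: t=17, x=1023/8, v=0 → d = 1023/8
a_max = (33/8−0)/(3/4−0) = 11/2
max v = 33/4 over t∈[3/2,31/2] → v_max = 33/4
check: 33/4·(3/2+14) = 1023/8 ✓

d=1023/8 v_max=33/4 a_max=11/2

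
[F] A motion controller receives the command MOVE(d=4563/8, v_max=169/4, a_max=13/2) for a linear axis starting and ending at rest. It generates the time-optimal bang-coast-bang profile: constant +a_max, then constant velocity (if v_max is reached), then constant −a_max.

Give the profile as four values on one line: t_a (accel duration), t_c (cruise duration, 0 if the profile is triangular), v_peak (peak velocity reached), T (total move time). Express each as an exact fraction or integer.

t_a=13/2 t_c=7 v_peak=169/4 T=20

vₘ²/aₘ = (169/4)²/(13/2) = 2197/8
4563/8 ≥ 2197/8 so v_max reached
t_a = (169/4)/(13/2) = 13/2; v_peak = 169/4
d_cruise = 4563/8 − 2197/8 = 1183/4; t_c = (1183/4)/(169/4) = 7
T = 2·13/2 + 7 = 20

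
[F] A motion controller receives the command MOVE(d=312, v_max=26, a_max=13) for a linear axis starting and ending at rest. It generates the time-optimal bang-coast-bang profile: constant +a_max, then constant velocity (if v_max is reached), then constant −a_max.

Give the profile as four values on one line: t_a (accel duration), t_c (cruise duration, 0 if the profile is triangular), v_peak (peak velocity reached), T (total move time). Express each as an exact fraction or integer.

(v_max)²/a_max = 26²/13 = 52
312 ≥ 52 → trapezoidal
t_a = 26/13 = 2; v_peak = 26
d_cruise = 312 − 52 = 260; t_c = 260/26 = 10
T = 2·2 + 10 = 14

t_a=2 t_c=10 v_peak=26 T=14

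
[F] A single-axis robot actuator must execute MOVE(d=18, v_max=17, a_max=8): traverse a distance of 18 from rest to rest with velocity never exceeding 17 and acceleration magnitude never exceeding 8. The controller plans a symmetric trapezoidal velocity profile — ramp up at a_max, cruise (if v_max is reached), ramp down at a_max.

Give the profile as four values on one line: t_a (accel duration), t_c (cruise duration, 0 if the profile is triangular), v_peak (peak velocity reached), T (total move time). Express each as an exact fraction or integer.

t_a=3/2 t_c=0 v_peak=12 T=3

(v_max)²/a_max = 17²/8 = 289/8
18 < 289/8 ⇒ no cruise
v_peak = √(18·8) = √144 = 12
t_a = 12/8 = 3/2; t_c = 0
T = 2·3/2 = 3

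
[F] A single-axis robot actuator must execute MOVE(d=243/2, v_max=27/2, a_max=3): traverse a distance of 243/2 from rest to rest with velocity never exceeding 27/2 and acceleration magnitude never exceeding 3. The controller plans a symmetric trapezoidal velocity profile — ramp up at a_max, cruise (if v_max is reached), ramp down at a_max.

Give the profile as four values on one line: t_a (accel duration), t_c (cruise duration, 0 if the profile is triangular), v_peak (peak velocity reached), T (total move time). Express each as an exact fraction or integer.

vₘ²/aₘ = (27/2)²/3 = 243/4
243/2 ≥ 243/4 so v_max reached
t_a = (27/2)/3 = 9/2; v_peak = 27/2
d_cruise = 243/2 − 243/4 = 243/4; t_c = (243/4)/(27/2) = 9/2
T = 2·9/2 + 9/2 = 27/2

t_a=9/2 t_c=9/2 v_peak=27/2 T=27/2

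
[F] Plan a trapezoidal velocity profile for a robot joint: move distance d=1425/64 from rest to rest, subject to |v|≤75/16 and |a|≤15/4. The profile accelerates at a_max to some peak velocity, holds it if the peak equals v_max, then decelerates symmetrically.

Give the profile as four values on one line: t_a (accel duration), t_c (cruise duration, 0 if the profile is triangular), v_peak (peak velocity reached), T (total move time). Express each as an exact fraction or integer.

t_a=5/4 t_c=7/2 v_peak=75/16 T=6

v_max²/a_max = (75/16)²/(15/4) = 375/64
1425/64 ≥ 375/64 so v_max reached
t_a = (75/16)/(15/4) = 5/4; v_peak = 75/16
d_cruise = 1425/64 − 375/64 = 525/32; t_c = (525/32)/(75/16) = 7/2
T = 2·5/4 + 7/2 = 6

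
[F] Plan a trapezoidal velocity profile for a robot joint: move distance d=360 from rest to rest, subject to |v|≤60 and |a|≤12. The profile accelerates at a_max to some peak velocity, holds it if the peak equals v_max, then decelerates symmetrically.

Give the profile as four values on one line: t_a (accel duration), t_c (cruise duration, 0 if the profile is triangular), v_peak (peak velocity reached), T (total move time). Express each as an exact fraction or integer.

vₘ²/aₘ = 60²/12 = 300
360 ≥ 300 so v_max reached
t_a = 60/12 = 5; v_peak = 60
d_cruise = 360 − 300 = 60; t_c = 60/60 = 1
T = 2·5 + 1 = 11

t_a=5 t_c=1 v_peak=60 T=11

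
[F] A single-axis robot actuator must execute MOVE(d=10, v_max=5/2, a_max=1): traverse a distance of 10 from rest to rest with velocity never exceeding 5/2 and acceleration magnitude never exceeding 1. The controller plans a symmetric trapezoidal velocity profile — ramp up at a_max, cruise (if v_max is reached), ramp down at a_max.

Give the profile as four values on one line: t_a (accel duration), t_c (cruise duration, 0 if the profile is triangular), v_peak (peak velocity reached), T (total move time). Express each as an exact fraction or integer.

(v_max)²/a_max = (5/2)²/1 = 25/4
10 ≥ 25/4 → trapezoidal
t_a = (5/2)/1 = 5/2; v_peak = 5/2
d_cruise = 10 − 25/4 = 15/4; t_c = (15/4)/(5/2) = 3/2
T = 2·5/2 + 3/2 = 13/2

t_a=5/2 t_c=3/2 v_peak=5/2 T=13/2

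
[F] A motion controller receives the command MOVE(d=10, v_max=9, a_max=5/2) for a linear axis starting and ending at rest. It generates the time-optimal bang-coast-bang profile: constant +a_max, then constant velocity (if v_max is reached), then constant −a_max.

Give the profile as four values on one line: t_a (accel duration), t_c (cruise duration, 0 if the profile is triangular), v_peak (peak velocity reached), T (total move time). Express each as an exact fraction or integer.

t_a=2 t_c=0 v_peak=5 T=4

(v_max)²/a_max = 9²/(5/2) = 162/5
10 < 162/5 so t_c = 0
v_peak = √(10·5/2) = √25 = 5
t_a = 5/(5/2) = 2; t_c = 0
T = 2·2 = 4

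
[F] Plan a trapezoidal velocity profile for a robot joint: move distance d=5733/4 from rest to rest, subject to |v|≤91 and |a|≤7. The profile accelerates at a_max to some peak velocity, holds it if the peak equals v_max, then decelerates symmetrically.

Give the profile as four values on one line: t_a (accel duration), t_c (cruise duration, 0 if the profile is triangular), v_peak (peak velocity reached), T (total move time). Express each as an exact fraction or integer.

t_a=13 t_c=11/4 v_peak=91 T=115/4

v_max²/a_max = 91²/7 = 1183
5733/4 ≥ 1183 → trapezoidal
t_a = 91/7 = 13; v_peak = 91
d_cruise = 5733/4 − 1183 = 1001/4; t_c = (1001/4)/91 = 11/4
T = 2·13 + 11/4 = 115/4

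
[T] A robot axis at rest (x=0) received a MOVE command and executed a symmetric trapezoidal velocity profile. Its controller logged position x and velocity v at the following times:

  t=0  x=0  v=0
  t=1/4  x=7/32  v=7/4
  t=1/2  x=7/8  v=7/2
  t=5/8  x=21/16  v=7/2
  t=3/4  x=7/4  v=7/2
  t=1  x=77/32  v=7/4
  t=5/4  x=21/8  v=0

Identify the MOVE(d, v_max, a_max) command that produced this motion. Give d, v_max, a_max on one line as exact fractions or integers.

d=21/8 v_max=7/2 a_max=7

final state: t=5/4, x=21/8, v=0 → d = 21/8
a_max = (7/4−0)/(1/4−0) = 7
max v = 7/2 over t∈[1/2,3/4] → v_max = 7/2
check: 7/2·(1/2+1/4) = 21/8 ✓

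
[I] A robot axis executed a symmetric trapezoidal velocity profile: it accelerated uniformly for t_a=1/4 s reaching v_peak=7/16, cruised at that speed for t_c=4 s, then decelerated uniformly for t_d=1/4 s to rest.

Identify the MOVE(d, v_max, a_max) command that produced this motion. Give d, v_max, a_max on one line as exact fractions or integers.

d=119/64 v_max=7/16 a_max=7/4

a_max = (7/16)/(1/4) = 7/4
d_a = ½·7/16·1/4 = 7/128; d_c = 7/16·4 = 7/4
d = 2·7/128 + 7/4 = 119/64
t_c = 4 > 0 ⇒ limit active, v_max = 7/16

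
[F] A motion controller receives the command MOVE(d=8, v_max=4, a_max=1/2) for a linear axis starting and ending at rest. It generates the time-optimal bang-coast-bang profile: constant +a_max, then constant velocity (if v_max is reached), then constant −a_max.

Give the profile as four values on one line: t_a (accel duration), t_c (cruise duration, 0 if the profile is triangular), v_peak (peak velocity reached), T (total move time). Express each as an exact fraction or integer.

(v_max)²/a_max = 4²/(1/2) = 32
8 < 32 so t_c = 0
v_peak = √(8·1/2) = √4 = 2
t_a = 2/(1/2) = 4; t_c = 0
T = 2·4 = 8

t_a=4 t_c=0 v_peak=2 T=8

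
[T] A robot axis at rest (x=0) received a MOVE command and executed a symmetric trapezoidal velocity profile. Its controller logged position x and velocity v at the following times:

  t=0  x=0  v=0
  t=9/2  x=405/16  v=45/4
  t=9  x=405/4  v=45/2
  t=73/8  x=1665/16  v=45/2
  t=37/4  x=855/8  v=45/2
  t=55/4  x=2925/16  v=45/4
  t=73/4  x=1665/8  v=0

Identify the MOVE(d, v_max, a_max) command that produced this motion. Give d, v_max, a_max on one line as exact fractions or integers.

final state: t=73/4, x=1665/8, v=0 → d = 1665/8
a_max = (45/4−0)/(9/2−0) = 5/2
max v = 45/2 over t∈[9,37/4] → v_max = 45/2
check: 45/2·(9+1/4) = 1665/8 ✓

d=1665/8 v_max=45/2 a_max=5/2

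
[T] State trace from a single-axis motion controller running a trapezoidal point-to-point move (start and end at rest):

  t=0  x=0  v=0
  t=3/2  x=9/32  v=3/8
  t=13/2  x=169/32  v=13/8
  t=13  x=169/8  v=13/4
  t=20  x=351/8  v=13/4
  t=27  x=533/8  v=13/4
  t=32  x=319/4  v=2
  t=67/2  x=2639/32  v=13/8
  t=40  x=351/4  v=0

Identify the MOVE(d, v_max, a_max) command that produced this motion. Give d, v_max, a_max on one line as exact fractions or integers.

final state: t=40, x=351/4, v=0 → d = 351/4
a_max = (3/8−0)/(3/2−0) = 1/4
max v = 13/4 over t∈[13,27] → v_max = 13/4
check: 13/4·(13+14) = 351/4 ✓

d=351/4 v_max=13/4 a_max=1/4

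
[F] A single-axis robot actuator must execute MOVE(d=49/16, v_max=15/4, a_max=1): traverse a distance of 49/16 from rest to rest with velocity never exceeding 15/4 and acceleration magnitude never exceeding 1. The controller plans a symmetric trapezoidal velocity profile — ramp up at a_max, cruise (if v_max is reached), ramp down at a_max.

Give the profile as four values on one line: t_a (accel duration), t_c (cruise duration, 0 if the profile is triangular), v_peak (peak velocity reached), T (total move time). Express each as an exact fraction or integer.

v_max²/a_max = (15/4)²/1 = 225/16
49/16 < 225/16 → triangular
v_peak = √(49/16·1) = √(49/16) = 7/4
t_a = (7/4)/1 = 7/4; t_c = 0
T = 2·7/4 = 7/2

t_a=7/4 t_c=0 v_peak=7/4 T=7/2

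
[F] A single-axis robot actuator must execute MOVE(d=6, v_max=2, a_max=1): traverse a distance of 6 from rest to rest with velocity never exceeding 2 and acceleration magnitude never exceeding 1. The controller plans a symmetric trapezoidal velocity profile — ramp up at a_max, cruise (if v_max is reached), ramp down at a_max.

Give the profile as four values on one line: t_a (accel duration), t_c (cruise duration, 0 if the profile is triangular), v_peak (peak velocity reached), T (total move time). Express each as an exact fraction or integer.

t_a=2 t_c=1 v_peak=2 T=5

v_max²/a_max = 2²/1 = 4
6 ≥ 4 ⇒ cruise phase
t_a = 2/1 = 2; v_peak = 2
d_cruise = 6 − 4 = 2; t_c = 2/2 = 1
T = 2·2 + 1 = 5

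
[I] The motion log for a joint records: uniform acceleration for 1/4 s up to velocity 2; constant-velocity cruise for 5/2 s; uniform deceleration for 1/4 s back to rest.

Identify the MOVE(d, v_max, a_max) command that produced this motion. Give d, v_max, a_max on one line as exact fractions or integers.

d=11/2 v_max=2 a_max=8

a_max = 2/(1/4) = 8
d_a = ½·2·1/4 = 1/4; d_c = 2·5/2 = 5
d = 2·1/4 + 5 = 11/2
t_c = 5/2 > 0 ⇒ limit active, v_max = 2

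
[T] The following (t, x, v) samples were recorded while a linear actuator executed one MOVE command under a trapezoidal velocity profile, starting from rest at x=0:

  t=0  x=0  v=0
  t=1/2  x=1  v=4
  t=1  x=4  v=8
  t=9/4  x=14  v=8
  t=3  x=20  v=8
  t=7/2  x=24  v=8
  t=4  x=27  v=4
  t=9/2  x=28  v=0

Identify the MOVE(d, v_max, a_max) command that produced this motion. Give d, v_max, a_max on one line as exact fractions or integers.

d=28 v_max=8 a_max=8

final state: t=9/2, x=28, v=0 → d = 28
a_max = (4−0)/(1/2−0) = 8
max v = 8 over t∈[1,7/2] → v_max = 8
check: 8·(1+5/2) = 28 ✓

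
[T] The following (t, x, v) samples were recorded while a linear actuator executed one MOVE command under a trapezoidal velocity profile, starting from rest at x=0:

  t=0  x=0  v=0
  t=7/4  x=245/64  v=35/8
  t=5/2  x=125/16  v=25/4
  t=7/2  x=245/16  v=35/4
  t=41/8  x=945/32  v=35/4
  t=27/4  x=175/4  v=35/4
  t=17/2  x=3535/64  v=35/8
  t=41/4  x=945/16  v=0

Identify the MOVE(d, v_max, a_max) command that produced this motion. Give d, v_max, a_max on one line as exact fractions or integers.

final state: t=41/4, x=945/16, v=0 → d = 945/16
a_max = (35/8−0)/(7/4−0) = 5/2
max v = 35/4 over t∈[7/2,27/4] → v_max = 35/4
check: 35/4·(7/2+13/4) = 945/16 ✓

d=945/16 v_max=35/4 a_max=5/2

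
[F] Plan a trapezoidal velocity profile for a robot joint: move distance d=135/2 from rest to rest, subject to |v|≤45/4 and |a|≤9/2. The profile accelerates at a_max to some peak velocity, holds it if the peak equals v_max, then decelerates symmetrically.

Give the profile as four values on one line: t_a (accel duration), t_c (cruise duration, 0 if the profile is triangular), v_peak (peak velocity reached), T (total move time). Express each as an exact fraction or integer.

v_max²/a_max = (45/4)²/(9/2) = 225/8
135/2 ≥ 225/8 so v_max reached
t_a = (45/4)/(9/2) = 5/2; v_peak = 45/4
d_cruise = 135/2 − 225/8 = 315/8; t_c = (315/8)/(45/4) = 7/2
T = 2·5/2 + 7/2 = 17/2

t_a=5/2 t_c=7/2 v_peak=45/4 T=17/2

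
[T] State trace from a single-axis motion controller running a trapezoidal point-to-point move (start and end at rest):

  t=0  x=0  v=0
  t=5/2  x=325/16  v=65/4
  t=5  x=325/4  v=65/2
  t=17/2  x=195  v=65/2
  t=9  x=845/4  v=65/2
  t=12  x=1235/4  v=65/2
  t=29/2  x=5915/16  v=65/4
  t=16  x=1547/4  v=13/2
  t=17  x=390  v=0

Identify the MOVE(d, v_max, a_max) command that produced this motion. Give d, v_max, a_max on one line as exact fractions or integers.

d=390 v_max=65/2 a_max=13/2

final state: t=17, x=390, v=0 → d = 390
a_max = (65/4−0)/(5/2−0) = 13/2
max v = 65/2 over t∈[5,12] → v_max = 65/2
check: 65/2·(5+7) = 390 ✓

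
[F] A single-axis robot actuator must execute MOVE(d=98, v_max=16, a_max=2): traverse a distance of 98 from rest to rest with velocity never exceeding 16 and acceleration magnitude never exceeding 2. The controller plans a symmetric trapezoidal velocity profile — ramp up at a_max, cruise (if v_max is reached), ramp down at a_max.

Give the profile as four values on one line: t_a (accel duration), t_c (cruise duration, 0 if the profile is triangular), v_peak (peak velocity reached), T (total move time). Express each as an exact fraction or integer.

vₘ²/aₘ = 16²/2 = 128
98 < 128 → triangular
v_peak = √(98·2) = √196 = 14
t_a = 14/2 = 7; t_c = 0
T = 2·7 = 14

t_a=7 t_c=0 v_peak=14 T=14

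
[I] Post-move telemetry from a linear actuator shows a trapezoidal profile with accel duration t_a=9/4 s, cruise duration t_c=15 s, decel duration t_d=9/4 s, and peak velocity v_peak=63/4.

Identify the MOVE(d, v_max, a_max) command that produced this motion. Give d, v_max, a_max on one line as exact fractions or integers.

a_max = (63/4)/(9/4) = 7
d_a = ½·63/4·9/4 = 567/32; d_c = 63/4·15 = 945/4
d = 2·567/32 + 945/4 = 4347/16
t_c = 15 > 0 → v_max = v_peak = 63/4

d=4347/16 v_max=63/4 a_max=7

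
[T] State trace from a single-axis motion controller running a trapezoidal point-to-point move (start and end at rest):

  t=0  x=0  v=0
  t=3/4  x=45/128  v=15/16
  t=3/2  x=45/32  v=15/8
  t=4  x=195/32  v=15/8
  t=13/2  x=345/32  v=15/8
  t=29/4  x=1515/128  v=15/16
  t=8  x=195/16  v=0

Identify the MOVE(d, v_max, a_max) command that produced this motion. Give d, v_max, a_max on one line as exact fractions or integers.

d=195/16 v_max=15/8 a_max=5/4

final state: t=8, x=195/16, v=0 → d = 195/16
a_max = (15/16−0)/(3/4−0) = 5/4
max v = 15/8 over t∈[3/2,13/2] → v_max = 15/8
check: 15/8·(3/2+5) = 195/16 ✓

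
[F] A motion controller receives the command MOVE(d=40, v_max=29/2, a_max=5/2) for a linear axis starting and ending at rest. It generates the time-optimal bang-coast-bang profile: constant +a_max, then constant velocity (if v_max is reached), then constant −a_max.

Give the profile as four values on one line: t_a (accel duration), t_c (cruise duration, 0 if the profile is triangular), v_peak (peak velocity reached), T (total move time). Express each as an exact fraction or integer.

t_a=4 t_c=0 v_peak=10 T=8

(v_max)²/a_max = (29/2)²/(5/2) = 841/10
40 < 841/10 → triangular
v_peak = √(40·5/2) = √100 = 10
t_a = 10/(5/2) = 4; t_c = 0
T = 2·4 = 8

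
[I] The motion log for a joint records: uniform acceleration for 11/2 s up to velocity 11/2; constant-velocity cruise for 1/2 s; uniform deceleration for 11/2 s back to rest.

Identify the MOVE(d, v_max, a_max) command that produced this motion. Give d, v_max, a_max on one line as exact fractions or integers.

a_max = (11/2)/(11/2) = 1
d_a = ½·11/2·11/2 = 121/8; d_c = 11/2·1/2 = 11/4
d = 2·121/8 + 11/4 = 33
t_c = 1/2 > 0 so v_max = 11/2

d=33 v_max=11/2 a_max=1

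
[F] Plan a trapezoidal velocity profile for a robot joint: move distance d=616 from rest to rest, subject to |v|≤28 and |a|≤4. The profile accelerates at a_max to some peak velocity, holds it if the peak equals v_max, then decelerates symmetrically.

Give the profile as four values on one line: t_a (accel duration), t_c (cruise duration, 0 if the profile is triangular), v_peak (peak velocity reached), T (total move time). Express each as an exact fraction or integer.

v_max²/a_max = 28²/4 = 196
616 ≥ 196 ⇒ cruise phase
t_a = 28/4 = 7; v_peak = 28
d_cruise = 616 − 196 = 420; t_c = 420/28 = 15
T = 2·7 + 15 = 29

t_a=7 t_c=15 v_peak=28 T=29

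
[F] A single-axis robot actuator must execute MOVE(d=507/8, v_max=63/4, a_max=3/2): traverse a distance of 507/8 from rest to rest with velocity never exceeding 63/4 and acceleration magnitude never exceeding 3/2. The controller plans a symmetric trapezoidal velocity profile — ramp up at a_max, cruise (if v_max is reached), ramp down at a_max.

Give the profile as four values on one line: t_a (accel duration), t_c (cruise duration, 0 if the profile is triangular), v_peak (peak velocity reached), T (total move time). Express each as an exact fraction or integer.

vₘ²/aₘ = (63/4)²/(3/2) = 1323/8
507/8 < 1323/8 → triangular
v_peak = √(507/8·3/2) = √(1521/16) = 39/4
t_a = (39/4)/(3/2) = 13/2; t_c = 0
T = 2·13/2 = 13

t_a=13/2 t_c=0 v_peak=39/4 T=13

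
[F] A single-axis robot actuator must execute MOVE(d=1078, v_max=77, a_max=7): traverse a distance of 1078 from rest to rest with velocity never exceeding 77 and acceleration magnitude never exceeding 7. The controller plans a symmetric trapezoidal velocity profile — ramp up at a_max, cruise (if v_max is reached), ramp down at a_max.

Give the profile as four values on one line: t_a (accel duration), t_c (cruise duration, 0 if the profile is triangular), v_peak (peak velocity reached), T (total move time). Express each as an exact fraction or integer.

t_a=11 t_c=3 v_peak=77 T=25

v_max²/a_max = 77²/7 = 847
1078 ≥ 847 → trapezoidal
t_a = 77/7 = 11; v_peak = 77
d_cruise = 1078 − 847 = 231; t_c = 231/77 = 3
T = 2·11 + 3 = 25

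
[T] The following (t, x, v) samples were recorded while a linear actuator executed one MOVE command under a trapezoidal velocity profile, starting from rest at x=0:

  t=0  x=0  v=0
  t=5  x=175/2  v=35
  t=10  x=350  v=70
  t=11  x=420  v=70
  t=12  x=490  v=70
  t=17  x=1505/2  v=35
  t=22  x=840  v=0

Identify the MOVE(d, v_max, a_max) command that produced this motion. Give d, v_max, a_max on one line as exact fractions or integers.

final state: t=22, x=840, v=0 → d = 840
a_max = (35−0)/(5−0) = 7
max v = 70 over t∈[10,12] → v_max = 70
check: 70·(10+2) = 840 ✓

d=840 v_max=70 a_max=7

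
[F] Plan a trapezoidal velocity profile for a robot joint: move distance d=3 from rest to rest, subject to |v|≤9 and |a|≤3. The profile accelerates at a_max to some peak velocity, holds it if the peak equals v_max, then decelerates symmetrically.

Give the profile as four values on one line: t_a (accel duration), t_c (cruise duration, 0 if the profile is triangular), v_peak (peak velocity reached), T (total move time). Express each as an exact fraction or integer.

t_a=1 t_c=0 v_peak=3 T=2

vₘ²/aₘ = 9²/3 = 27
3 < 27 so t_c = 0
v_peak = √(3·3) = √9 = 3
t_a = 3/3 = 1; t_c = 0
T = 2·1 = 2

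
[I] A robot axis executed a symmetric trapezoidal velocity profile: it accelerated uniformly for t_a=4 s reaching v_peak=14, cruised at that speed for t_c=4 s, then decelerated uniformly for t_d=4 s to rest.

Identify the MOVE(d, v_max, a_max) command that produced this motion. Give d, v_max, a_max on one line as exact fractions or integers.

d=112 v_max=14 a_max=7/2

a_max = 14/4 = 7/2
d_a = ½·14·4 = 28; d_c = 14·4 = 56
d = 2·28 + 56 = 112
t_c = 4 > 0 so v_max = 14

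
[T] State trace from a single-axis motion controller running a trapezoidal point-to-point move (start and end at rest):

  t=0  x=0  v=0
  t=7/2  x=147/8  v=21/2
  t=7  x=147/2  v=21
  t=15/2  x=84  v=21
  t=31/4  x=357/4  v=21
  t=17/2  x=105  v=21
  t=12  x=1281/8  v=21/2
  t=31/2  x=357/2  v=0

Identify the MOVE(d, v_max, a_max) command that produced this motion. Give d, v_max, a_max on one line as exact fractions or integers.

final state: t=31/2, x=357/2, v=0 → d = 357/2
a_max = (21/2−0)/(7/2−0) = 3
max v = 21 over t∈[7,17/2] → v_max = 21
check: 21·(7+3/2) = 357/2 ✓

d=357/2 v_max=21 a_max=3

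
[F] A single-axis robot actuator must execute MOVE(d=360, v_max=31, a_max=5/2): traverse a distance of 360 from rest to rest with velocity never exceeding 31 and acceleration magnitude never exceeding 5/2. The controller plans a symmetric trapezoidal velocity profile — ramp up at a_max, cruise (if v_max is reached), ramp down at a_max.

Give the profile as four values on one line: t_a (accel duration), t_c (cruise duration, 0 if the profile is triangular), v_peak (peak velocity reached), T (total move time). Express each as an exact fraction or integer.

v_max²/a_max = 31²/(5/2) = 1922/5
360 < 1922/5 ⇒ no cruise
v_peak = √(360·5/2) = √900 = 30
t_a = 30/(5/2) = 12; t_c = 0
T = 2·12 = 24

t_a=12 t_c=0 v_peak=30 T=24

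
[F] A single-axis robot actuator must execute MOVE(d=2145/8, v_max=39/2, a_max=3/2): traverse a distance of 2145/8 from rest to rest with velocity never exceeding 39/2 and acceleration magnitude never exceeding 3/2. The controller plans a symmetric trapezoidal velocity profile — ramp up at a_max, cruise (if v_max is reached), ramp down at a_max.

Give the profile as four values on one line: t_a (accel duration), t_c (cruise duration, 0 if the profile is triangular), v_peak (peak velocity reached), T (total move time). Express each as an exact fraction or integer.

t_a=13 t_c=3/4 v_peak=39/2 T=107/4

vₘ²/aₘ = (39/2)²/(3/2) = 507/2
2145/8 ≥ 507/2 → trapezoidal
t_a = (39/2)/(3/2) = 13; v_peak = 39/2
d_cruise = 2145/8 − 507/2 = 117/8; t_c = (117/8)/(39/2) = 3/4
T = 2·13 + 3/4 = 107/4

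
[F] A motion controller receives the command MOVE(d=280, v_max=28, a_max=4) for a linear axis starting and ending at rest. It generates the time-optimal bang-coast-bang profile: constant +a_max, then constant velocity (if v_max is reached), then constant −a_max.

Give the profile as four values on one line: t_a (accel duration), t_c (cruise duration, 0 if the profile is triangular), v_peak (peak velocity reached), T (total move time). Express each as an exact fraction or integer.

t_a=7 t_c=3 v_peak=28 T=17

(v_max)²/a_max = 28²/4 = 196
280 ≥ 196 ⇒ cruise phase
t_a = 28/4 = 7; v_peak = 28
d_cruise = 280 − 196 = 84; t_c = 84/28 = 3
T = 2·7 + 3 = 17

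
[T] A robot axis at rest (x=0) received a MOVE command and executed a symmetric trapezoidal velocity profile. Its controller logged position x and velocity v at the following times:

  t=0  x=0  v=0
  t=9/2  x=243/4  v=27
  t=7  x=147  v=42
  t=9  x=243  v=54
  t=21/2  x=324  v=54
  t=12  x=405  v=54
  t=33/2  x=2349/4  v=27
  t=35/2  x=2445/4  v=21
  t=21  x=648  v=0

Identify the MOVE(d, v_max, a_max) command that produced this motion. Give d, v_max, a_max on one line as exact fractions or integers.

final state: t=21, x=648, v=0 → d = 648
a_max = (27−0)/(9/2−0) = 6
max v = 54 over t∈[9,12] → v_max = 54
check: 54·(9+3) = 648 ✓

d=648 v_max=54 a_max=6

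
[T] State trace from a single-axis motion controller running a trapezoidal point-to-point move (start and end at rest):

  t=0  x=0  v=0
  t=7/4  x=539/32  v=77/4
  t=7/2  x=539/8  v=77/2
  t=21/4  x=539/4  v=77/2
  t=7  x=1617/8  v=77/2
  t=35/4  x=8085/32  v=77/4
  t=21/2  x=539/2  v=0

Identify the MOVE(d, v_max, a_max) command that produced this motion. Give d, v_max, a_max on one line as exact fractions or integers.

d=539/2 v_max=77/2 a_max=11

final state: t=21/2, x=539/2, v=0 → d = 539/2
a_max = (77/4−0)/(7/4−0) = 11
max v = 77/2 over t∈[7/2,7] → v_max = 77/2
check: 77/2·(7/2+7/2) = 539/2 ✓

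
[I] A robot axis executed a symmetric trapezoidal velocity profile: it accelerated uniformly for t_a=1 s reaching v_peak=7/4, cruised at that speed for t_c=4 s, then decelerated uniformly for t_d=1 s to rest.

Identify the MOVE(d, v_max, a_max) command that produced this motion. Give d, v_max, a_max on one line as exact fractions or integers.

a_max = (7/4)/1 = 7/4
d_a = ½·7/4·1 = 7/8; d_c = 7/4·4 = 7
d = 2·7/8 + 7 = 35/4
t_c = 4 > 0 → v_max = v_peak = 7/4

d=35/4 v_max=7/4 a_max=7/4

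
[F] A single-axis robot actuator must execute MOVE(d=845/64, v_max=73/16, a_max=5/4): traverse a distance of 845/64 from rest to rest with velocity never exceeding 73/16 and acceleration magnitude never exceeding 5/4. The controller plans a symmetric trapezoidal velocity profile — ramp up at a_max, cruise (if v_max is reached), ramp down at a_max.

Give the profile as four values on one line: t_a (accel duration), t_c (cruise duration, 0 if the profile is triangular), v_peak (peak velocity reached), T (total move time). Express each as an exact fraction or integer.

t_a=13/4 t_c=0 v_peak=65/16 T=13/2

v_max²/a_max = (73/16)²/(5/4) = 5329/320
845/64 < 5329/320 so t_c = 0
v_peak = √(845/64·5/4) = √(4225/256) = 65/16
t_a = (65/16)/(5/4) = 13/4; t_c = 0
T = 2·13/4 = 13/2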